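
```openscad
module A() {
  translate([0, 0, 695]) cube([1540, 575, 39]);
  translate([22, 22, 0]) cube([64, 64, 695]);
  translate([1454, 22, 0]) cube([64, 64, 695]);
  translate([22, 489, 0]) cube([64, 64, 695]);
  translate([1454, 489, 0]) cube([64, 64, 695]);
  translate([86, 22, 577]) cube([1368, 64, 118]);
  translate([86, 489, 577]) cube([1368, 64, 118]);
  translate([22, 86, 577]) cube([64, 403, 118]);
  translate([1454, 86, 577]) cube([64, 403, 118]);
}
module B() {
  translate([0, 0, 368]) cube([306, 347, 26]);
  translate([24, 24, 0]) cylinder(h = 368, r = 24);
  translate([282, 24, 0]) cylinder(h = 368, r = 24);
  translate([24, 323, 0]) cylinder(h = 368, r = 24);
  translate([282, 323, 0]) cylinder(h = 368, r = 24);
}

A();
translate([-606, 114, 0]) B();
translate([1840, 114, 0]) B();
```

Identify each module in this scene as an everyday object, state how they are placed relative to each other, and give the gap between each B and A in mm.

Each stool's nearest face is 300 mm from the table's bounding box.

A is a table. B is a stool. Two stools sit around the table at the −x, +x sides. The gap between each stool and the table is 300 mm.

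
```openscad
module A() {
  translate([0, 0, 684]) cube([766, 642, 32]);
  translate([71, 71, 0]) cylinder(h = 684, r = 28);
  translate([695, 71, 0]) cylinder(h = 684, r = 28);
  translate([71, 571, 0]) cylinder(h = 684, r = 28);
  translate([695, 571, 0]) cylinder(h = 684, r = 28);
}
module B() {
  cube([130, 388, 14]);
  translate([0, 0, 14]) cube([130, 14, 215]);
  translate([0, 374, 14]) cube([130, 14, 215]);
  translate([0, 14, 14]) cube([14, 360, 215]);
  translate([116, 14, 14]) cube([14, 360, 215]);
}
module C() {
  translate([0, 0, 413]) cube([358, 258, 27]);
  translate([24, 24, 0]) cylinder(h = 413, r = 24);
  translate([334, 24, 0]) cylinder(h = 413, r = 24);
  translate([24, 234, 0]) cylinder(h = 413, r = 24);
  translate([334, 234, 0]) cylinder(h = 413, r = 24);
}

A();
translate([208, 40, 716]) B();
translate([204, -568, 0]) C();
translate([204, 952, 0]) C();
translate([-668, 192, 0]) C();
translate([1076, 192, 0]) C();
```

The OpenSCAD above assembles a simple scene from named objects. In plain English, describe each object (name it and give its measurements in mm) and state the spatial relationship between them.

A is a rectangular dining table. The top is 766×642×32 mm with its upper surface at z = 716 mm. It stands on four round legs of 56 mm diameter, each leg's bounding box inset 43 mm from the nearest pair of top edges, running from the floor to the underside of the top.

B is an open-topped rectangular box: outside dimensions 130×388×229 mm, with a uniform wall and base thickness of 14 mm. The base is a full 130×388 slab on the floor; four walls sit on top of the base. The front and back walls (the −y and +y sides) span the full width; the two side walls fit between them.

C is a simple wooden stool: a rectangular seat 358 mm (x) by 258 mm (y), 27 mm thick, top face at z = 440 mm, on four round legs, each 48 mm in diameter. The legs rest on z = 0, each leg's axis is inset half a diameter from the nearest pair of seat edges (so the leg's bounding box is flush with the corner).

The open box is on top of the table. Four stools sit around the table at the −y, +y, −x, +x sides.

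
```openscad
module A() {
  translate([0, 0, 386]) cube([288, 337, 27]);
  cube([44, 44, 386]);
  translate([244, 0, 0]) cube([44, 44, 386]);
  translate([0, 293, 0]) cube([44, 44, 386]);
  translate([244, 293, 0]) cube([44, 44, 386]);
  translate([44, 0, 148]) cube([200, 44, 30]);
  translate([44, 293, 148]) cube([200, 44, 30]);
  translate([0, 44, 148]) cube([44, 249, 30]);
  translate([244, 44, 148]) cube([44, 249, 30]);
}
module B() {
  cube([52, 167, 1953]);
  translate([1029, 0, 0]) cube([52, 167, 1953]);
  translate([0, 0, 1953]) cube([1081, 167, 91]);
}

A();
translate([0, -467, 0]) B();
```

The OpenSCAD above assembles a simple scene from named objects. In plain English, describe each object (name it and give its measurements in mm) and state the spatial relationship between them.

A is a four-legged stool. The seat is 288×337 mm, 27 mm thick, top at z = 413 mm. It stands on four square legs, each 44×44 mm in cross-section, from z = 0 to the seat underside, each flush with a corner of the seat. Four stretchers, 44 mm wide and 30 mm tall, connect adjacent legs with their undersides at z = 148 mm, each running between the inner faces of the legs it joins and aligned with the legs' outer faces on the other axis.

B is a rectangular door frame: two vertical jambs of 52×167 mm section, 1953 mm tall, with a clear opening 977 mm wide between their inner faces. A header 91 mm tall and 167 mm deep lies on top of the jambs and spans the full outside width.

The door frame is on the floor beside the stool on its −y side.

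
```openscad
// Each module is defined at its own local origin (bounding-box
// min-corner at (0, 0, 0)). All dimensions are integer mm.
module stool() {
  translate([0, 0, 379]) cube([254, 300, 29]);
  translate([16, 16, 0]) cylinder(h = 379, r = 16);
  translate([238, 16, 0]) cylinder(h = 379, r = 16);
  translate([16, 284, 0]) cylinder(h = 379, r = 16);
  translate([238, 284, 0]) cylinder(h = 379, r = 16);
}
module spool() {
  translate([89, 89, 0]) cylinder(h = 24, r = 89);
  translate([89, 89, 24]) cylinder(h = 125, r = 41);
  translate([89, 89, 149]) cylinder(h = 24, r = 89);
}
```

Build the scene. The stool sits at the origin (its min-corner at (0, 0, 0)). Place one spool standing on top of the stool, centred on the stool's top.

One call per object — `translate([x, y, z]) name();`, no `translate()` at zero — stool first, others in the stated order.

stool();
translate([38, 61, 408]) spool();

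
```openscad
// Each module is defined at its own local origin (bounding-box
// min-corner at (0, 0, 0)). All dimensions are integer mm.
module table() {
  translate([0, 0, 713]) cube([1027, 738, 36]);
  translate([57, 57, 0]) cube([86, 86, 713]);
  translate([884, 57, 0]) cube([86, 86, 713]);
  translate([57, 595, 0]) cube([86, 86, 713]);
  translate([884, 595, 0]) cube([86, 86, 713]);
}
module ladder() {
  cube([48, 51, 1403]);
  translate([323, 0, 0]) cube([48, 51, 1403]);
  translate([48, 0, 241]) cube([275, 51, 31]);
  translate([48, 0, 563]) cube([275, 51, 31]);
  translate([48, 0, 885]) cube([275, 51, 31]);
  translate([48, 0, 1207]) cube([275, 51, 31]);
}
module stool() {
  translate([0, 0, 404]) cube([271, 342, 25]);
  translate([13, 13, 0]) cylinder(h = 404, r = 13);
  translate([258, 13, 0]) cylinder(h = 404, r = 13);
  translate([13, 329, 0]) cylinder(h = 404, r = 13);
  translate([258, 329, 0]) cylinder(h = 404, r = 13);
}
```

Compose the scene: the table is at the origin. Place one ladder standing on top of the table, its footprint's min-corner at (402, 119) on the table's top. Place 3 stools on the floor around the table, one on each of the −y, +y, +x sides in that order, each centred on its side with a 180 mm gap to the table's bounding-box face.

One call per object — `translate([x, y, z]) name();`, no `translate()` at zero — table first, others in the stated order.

table();
translate([402, 119, 749]) ladder();
translate([378, -522, 0]) stool();
translate([378, 918, 0]) stool();
translate([1207, 198, 0]) stool();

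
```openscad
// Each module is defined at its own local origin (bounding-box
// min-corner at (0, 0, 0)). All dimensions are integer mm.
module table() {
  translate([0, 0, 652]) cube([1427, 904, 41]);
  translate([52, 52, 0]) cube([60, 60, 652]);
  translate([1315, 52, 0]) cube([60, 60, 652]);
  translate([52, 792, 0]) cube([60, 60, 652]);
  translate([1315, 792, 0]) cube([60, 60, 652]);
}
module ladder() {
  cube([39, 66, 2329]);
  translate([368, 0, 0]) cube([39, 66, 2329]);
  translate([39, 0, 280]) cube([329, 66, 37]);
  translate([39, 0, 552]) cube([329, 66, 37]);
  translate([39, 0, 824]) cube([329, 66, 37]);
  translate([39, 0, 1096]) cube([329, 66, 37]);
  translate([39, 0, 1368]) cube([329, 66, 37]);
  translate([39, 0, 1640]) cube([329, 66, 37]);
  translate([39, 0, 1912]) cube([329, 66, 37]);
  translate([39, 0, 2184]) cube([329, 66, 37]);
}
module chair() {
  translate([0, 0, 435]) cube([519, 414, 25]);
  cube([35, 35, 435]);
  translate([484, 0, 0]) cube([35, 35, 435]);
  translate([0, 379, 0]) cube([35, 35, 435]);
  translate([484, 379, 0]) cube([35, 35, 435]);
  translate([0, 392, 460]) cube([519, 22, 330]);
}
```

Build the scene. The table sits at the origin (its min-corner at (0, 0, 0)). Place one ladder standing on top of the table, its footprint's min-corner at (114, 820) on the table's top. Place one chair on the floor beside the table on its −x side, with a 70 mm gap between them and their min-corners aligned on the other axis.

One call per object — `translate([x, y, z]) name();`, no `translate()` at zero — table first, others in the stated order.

table();
translate([114, 820, 693]) ladder();
translate([-589, 0, 0]) chair();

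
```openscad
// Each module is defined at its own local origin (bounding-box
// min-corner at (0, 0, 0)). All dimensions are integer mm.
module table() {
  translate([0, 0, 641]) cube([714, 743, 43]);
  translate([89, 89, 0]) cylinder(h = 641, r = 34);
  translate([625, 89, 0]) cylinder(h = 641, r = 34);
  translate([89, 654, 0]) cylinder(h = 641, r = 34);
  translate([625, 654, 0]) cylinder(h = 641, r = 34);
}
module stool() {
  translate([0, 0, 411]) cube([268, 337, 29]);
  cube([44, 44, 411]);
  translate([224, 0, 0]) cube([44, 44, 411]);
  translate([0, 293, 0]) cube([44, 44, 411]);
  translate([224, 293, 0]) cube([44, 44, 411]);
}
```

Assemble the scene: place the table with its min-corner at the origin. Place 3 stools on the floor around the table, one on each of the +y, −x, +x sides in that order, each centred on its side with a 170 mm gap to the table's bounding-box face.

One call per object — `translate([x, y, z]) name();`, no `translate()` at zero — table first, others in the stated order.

table();
translate([223, 913, 0]) stool();
translate([-438, 203, 0]) stool();
translate([884, 203, 0]) stool();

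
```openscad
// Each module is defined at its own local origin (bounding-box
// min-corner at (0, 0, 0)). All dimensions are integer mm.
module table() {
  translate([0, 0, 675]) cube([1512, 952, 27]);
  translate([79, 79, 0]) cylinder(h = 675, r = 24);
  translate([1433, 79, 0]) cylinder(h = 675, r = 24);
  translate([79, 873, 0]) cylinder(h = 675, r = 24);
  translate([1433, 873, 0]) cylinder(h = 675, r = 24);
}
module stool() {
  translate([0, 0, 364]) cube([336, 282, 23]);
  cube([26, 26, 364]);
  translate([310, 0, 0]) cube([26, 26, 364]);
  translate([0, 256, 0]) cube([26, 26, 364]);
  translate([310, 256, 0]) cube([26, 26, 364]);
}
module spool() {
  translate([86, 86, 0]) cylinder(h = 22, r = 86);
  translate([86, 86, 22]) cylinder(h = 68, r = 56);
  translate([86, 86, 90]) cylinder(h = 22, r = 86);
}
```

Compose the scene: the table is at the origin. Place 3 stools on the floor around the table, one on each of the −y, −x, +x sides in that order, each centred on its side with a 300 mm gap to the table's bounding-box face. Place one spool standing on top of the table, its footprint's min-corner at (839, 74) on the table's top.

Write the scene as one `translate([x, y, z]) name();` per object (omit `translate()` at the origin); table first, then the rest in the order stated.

table();
translate([588, -582, 0]) stool();
translate([-636, 335, 0]) stool();
translate([1812, 335, 0]) stool();
translate([839, 74, 702]) spool();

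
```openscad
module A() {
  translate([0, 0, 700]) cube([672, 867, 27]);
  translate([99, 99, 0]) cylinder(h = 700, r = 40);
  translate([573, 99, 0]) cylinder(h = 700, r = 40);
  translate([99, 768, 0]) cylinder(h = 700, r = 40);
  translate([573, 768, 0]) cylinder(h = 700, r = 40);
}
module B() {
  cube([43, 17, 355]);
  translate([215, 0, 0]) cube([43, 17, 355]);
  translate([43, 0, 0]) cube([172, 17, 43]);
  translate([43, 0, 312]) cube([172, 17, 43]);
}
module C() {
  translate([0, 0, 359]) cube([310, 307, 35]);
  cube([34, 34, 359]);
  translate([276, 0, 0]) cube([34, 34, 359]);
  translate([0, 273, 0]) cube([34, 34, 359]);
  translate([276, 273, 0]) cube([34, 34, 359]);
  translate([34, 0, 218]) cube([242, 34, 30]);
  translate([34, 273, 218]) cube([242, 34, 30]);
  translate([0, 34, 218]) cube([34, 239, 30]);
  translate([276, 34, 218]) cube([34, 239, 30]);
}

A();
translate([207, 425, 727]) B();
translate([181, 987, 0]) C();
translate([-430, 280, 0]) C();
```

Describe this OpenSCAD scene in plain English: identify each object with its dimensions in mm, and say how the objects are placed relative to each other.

A is a rectangular dining table. The top is 672×867×27 mm with its upper surface at z = 727 mm. It stands on four round legs of 80 mm diameter, each leg's bounding box inset 59 mm from the nearest pair of top edges, running from the floor to the underside of the top.

B is a rectangular picture frame lying in the x–z plane (depth along y). The opening is 172 mm wide (x) by 269 mm tall (z), surrounded by a border 43 mm wide on all four sides. The frame is 17 mm deep and is made of two full-height vertical stiles with two horizontal rails fitted between them.

C is a four-legged stool. The seat is 310×307 mm, 35 mm thick, top at z = 394 mm. It stands on four square legs, each 34×34 mm in cross-section, from z = 0 to the seat underside, each flush with a corner of the seat. Four stretchers, 34 mm wide and 30 mm tall, connect adjacent legs with their undersides at z = 218 mm, each running between the inner faces of the legs it joins and aligned with the legs' outer faces on the other axis.

The picture frame is on top of the table, centred. Two stools sit around the table at the +y, −x sides.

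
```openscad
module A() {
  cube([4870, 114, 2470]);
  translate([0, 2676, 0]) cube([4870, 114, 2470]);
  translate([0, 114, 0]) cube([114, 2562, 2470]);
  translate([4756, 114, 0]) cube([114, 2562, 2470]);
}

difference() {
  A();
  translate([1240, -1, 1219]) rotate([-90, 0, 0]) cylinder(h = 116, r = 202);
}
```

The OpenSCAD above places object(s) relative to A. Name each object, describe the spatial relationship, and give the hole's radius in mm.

The subtracted cylinder has r = 202 mm.

A is a house frame. The house frame has a circular hole through its front wall. The hole's radius is 202 mm.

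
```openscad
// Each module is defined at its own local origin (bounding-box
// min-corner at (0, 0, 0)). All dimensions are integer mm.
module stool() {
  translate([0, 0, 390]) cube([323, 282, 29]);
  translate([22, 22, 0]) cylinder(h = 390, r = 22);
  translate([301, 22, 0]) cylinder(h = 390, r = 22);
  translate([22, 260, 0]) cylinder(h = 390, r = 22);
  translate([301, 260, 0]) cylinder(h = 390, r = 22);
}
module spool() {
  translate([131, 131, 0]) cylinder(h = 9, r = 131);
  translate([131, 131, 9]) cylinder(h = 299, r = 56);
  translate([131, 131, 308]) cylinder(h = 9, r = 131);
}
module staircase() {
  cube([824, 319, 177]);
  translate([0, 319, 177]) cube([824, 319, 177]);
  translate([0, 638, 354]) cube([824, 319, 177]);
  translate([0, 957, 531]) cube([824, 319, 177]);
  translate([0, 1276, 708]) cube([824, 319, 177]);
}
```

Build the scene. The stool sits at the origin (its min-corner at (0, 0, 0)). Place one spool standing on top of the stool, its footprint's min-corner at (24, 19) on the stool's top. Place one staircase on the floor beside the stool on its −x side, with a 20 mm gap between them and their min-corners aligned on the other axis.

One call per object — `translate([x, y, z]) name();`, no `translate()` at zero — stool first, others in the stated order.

stool();
translate([24, 19, 419]) spool();
translate([-844, 0, 0]) staircase();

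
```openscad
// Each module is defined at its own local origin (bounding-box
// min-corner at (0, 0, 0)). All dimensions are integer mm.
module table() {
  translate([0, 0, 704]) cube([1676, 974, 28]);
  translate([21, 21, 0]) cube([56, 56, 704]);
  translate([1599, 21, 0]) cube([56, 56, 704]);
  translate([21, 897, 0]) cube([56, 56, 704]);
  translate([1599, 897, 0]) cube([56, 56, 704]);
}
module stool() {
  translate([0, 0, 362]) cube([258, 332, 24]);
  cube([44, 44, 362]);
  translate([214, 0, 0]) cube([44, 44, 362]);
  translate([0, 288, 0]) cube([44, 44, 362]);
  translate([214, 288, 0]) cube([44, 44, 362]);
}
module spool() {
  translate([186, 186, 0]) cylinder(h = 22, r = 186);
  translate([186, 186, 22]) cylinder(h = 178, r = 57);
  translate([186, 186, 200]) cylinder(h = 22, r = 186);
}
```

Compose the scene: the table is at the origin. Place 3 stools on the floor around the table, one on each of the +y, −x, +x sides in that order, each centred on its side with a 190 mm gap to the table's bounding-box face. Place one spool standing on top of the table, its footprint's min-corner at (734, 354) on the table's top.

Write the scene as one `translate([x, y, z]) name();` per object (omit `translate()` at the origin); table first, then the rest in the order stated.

table();
translate([709, 1164, 0]) stool();
translate([-448, 321, 0]) stool();
translate([1866, 321, 0]) stool();
translate([734, 354, 732]) spool();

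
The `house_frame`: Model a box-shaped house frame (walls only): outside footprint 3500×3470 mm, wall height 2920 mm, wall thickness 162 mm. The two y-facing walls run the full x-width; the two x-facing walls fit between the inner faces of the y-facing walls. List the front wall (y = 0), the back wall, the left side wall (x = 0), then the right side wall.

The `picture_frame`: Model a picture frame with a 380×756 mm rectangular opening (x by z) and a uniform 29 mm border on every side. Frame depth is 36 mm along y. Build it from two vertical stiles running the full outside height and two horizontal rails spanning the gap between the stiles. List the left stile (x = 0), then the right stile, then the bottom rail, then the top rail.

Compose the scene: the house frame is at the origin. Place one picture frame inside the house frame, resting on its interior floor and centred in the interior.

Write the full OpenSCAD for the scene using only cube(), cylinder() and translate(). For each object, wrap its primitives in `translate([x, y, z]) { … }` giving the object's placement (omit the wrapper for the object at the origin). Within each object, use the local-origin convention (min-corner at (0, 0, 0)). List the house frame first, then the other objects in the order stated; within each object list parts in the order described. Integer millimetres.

cube([3500, 162, 2920]);
translate([0, 3308, 0]) cube([3500, 162, 2920]);
translate([0, 162, 0]) cube([162, 3146, 2920]);
translate([3338, 162, 0]) cube([162, 3146, 2920]);
translate([1531, 1717, 0]) {
  cube([29, 36, 814]);
  translate([409, 0, 0]) cube([29, 36, 814]);
  translate([29, 0, 0]) cube([380, 36, 29]);
  translate([29, 0, 785]) cube([380, 36, 29]);
}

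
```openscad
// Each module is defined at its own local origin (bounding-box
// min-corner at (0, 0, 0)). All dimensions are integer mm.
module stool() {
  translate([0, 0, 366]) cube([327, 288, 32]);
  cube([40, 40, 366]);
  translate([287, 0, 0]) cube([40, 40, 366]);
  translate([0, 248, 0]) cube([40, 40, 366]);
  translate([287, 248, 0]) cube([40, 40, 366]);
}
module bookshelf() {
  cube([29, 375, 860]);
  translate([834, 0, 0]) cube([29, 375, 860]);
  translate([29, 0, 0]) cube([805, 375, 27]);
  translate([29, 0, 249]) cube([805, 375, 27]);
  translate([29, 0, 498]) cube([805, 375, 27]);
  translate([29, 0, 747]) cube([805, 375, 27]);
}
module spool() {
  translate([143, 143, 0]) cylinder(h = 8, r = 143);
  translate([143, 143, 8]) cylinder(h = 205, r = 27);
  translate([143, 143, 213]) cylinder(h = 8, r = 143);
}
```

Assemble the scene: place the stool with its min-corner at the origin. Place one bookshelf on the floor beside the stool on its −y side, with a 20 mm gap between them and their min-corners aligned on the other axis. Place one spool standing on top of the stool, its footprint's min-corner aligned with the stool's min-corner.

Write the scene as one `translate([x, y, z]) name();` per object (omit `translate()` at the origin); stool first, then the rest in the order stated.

stool();
translate([0, -395, 0]) bookshelf();
translate([0, 0, 398]) spool();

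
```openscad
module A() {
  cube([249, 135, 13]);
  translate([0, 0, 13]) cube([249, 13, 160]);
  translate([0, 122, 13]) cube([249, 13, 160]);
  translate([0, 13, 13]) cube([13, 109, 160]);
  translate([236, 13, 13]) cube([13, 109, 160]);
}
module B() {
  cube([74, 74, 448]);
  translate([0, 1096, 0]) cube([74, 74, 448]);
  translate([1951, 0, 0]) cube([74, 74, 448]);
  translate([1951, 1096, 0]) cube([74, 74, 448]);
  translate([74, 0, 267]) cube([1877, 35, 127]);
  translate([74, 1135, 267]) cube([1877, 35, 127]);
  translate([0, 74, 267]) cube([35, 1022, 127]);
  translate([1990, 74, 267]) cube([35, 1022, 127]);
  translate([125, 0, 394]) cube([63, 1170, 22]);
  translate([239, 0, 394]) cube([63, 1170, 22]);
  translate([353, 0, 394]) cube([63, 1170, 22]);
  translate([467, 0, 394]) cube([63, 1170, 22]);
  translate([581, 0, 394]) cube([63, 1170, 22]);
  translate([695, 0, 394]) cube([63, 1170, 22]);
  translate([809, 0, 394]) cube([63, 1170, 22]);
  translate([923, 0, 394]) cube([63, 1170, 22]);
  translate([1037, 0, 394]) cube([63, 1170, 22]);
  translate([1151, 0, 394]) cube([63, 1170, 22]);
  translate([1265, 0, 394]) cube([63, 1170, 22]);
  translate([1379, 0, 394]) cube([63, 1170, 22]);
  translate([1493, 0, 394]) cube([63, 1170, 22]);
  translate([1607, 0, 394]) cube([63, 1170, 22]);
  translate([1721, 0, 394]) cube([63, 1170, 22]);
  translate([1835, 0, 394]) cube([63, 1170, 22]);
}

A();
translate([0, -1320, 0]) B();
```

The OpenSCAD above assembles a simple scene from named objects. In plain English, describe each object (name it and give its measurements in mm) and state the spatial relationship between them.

A is an open storage box with external size 249×135×173 mm and wall thickness 13 mm (the base is also 13 mm thick). The base covers the whole footprint; the four walls stand on the base, with the y-facing walls full-width and the x-facing walls fitting between their inner faces.

B is a bed frame 2025 mm long (x) by 1170 mm wide (y). Four 74×74 mm corner posts, 448 mm tall, at the corners of the footprint. Four rails of 35 mm thickness and 127 mm height run between adjacent posts with their undersides at z = 267 mm, their outer faces flush with the outside of the frame (the two x-running rails run between the posts' inner faces; the two y-running rails run between the posts' inner faces). 16 slats, each 63 mm wide (x) and 22 mm thick, lie across the top of the two x-running rails, running the full 1170 mm width of the frame in y; the slats are evenly spaced along x between the inner faces of the end posts with equal gaps (rounded down to the nearest mm) at the −x end and between each pair — any rounding remainder accumulates at the +x end.

The bed frame is on the floor beside the open box on its −y side.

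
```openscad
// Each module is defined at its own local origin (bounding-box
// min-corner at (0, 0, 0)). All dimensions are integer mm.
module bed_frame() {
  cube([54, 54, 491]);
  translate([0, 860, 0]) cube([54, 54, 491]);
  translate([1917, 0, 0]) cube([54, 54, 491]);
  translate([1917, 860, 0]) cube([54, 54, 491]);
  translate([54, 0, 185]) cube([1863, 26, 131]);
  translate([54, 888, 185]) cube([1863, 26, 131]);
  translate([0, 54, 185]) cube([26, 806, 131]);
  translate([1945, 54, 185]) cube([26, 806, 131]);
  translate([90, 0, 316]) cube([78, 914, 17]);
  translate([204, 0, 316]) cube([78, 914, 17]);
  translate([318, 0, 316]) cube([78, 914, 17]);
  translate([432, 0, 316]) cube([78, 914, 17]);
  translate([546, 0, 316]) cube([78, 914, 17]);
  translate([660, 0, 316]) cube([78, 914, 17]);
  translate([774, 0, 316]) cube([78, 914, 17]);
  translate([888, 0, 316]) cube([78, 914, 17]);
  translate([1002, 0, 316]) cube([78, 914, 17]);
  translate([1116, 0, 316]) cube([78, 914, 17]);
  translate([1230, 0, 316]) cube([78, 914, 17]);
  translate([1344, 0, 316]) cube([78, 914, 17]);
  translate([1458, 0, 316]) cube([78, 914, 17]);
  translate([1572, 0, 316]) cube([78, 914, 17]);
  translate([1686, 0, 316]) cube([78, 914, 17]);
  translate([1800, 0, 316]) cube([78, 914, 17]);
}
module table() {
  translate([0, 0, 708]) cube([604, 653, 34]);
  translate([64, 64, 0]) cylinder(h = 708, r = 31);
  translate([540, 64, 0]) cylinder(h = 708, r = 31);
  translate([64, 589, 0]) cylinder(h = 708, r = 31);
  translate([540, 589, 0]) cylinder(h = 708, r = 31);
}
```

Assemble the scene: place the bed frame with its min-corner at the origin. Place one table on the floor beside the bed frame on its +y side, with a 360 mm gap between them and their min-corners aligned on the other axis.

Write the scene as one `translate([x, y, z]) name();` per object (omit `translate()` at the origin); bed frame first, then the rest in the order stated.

bed_frame();
translate([0, 1274, 0]) table();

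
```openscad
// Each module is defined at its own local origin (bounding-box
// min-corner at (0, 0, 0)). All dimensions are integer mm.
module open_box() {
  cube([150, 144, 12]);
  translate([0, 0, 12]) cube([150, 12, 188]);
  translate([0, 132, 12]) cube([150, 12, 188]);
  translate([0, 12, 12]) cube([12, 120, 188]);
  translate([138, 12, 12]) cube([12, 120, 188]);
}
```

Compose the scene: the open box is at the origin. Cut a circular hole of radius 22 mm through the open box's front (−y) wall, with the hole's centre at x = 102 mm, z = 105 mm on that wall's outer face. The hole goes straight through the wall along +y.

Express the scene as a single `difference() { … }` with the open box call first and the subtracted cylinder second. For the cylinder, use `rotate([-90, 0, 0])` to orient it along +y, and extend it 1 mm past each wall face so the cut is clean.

difference() {
  open_box();
  translate([102, -1, 105]) rotate([-90, 0, 0]) cylinder(h = 14, r = 22);
}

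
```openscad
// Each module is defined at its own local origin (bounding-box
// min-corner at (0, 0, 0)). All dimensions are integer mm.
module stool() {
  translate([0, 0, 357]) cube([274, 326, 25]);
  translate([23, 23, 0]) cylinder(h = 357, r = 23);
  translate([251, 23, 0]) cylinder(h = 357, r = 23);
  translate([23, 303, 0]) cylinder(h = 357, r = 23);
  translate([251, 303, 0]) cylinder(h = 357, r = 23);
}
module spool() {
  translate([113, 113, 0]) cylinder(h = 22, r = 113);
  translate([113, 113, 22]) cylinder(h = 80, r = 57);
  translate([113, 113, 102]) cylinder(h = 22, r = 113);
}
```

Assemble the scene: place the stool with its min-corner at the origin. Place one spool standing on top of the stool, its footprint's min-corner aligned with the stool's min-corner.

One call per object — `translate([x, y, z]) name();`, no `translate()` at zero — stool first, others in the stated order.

stool();
translate([0, 0, 382]) spool();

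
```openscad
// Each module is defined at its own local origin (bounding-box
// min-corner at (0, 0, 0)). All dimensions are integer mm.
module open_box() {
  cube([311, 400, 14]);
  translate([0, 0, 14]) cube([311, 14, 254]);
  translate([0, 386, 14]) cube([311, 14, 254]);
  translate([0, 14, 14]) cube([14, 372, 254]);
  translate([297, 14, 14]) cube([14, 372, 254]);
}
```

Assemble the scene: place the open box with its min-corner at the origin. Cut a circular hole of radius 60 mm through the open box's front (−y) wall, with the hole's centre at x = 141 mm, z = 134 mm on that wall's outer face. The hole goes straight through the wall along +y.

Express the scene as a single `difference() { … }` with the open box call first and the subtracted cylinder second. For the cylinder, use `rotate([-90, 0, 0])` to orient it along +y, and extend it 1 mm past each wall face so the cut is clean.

difference() {
  open_box();
  translate([141, -1, 134]) rotate([-90, 0, 0]) cylinder(h = 16, r = 60);
}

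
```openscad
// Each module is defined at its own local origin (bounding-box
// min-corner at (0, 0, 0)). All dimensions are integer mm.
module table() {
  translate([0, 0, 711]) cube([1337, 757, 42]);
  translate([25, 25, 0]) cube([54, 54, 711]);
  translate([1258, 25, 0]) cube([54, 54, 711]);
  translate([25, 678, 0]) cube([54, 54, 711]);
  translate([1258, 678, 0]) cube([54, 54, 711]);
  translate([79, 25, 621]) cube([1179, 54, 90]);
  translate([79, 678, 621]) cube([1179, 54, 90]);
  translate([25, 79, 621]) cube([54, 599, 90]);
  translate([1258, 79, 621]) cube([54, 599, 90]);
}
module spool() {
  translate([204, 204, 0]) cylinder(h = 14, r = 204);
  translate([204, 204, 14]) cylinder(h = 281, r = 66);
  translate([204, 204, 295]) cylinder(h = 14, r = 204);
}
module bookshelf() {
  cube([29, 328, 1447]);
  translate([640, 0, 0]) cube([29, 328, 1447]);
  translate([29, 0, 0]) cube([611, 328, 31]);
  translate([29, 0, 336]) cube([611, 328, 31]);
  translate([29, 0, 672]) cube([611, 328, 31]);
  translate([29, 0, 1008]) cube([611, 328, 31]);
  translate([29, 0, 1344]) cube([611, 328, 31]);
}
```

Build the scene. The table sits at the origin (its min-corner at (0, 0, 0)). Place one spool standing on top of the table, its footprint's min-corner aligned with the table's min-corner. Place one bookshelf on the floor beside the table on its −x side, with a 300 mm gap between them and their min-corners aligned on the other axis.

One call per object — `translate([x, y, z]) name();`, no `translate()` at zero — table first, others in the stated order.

table();
translate([0, 0, 753]) spool();
translate([-969, 0, 0]) bookshelf();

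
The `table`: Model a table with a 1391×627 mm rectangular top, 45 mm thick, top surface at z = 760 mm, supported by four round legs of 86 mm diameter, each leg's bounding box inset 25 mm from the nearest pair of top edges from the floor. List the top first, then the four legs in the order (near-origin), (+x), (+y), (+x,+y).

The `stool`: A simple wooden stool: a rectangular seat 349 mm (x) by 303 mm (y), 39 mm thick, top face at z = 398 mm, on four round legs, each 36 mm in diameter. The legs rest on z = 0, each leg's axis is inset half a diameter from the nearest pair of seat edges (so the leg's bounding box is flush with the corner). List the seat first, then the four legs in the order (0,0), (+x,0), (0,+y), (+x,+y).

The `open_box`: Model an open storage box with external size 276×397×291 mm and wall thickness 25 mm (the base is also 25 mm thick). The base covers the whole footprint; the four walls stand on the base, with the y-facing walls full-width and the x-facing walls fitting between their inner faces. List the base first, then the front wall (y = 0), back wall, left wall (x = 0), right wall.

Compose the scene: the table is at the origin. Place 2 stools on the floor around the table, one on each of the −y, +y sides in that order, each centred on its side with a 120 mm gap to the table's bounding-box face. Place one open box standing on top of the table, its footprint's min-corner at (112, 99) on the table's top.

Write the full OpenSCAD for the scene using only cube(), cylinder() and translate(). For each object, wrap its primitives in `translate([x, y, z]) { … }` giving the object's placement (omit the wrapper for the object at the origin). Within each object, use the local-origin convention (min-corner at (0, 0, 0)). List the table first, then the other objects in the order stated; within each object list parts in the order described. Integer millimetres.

translate([0, 0, 715]) cube([1391, 627, 45]);
translate([68, 68, 0]) cylinder(h = 715, r = 43);
translate([1323, 68, 0]) cylinder(h = 715, r = 43);
translate([68, 559, 0]) cylinder(h = 715, r = 43);
translate([1323, 559, 0]) cylinder(h = 715, r = 43);
translate([521, -423, 0]) {
  translate([0, 0, 359]) cube([349, 303, 39]);
  translate([18, 18, 0]) cylinder(h = 359, r = 18);
  translate([331, 18, 0]) cylinder(h = 359, r = 18);
  translate([18, 285, 0]) cylinder(h = 359, r = 18);
  translate([331, 285, 0]) cylinder(h = 359, r = 18);
}
translate([521, 747, 0]) {
  translate([0, 0, 359]) cube([349, 303, 39]);
  translate([18, 18, 0]) cylinder(h = 359, r = 18);
  translate([331, 18, 0]) cylinder(h = 359, r = 18);
  translate([18, 285, 0]) cylinder(h = 359, r = 18);
  translate([331, 285, 0]) cylinder(h = 359, r = 18);
}
translate([112, 99, 760]) {
  cube([276, 397, 25]);
  translate([0, 0, 25]) cube([276, 25, 266]);
  translate([0, 372, 25]) cube([276, 25, 266]);
  translate([0, 25, 25]) cube([25, 347, 266]);
  translate([251, 25, 25]) cube([25, 347, 266]);
}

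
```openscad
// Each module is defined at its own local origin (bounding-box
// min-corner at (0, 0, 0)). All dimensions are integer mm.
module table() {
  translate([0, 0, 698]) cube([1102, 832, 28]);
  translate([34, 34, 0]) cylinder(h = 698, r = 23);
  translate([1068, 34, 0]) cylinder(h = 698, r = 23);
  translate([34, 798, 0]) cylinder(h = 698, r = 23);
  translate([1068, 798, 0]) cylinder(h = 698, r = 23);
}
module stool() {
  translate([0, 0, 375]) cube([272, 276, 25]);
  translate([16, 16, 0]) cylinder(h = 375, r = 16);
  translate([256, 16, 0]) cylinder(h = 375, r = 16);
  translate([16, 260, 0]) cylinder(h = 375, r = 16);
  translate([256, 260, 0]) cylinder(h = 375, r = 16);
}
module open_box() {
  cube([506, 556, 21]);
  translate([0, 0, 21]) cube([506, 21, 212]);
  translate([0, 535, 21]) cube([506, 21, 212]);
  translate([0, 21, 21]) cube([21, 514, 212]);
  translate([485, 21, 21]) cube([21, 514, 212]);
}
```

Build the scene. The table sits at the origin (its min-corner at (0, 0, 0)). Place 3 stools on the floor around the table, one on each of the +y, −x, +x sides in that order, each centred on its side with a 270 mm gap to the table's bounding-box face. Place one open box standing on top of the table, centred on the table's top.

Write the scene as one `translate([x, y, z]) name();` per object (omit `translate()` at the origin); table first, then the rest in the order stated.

table();
translate([415, 1102, 0]) stool();
translate([-542, 278, 0]) stool();
translate([1372, 278, 0]) stool();
translate([298, 138, 726]) open_box();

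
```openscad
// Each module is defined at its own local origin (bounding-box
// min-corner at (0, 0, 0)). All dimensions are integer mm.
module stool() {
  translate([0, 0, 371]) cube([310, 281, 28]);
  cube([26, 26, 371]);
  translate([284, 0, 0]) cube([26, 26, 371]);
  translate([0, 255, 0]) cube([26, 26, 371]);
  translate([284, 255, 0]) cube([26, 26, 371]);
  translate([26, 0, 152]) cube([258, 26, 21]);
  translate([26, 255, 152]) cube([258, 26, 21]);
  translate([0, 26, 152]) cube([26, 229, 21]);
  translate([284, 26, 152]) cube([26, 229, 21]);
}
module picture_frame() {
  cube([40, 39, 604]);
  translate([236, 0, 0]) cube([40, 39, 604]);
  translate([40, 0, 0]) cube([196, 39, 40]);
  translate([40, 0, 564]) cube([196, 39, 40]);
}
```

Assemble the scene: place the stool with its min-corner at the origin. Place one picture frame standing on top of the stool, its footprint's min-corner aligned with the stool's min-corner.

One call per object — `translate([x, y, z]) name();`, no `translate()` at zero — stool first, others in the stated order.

stool();
translate([0, 0, 399]) picture_frame();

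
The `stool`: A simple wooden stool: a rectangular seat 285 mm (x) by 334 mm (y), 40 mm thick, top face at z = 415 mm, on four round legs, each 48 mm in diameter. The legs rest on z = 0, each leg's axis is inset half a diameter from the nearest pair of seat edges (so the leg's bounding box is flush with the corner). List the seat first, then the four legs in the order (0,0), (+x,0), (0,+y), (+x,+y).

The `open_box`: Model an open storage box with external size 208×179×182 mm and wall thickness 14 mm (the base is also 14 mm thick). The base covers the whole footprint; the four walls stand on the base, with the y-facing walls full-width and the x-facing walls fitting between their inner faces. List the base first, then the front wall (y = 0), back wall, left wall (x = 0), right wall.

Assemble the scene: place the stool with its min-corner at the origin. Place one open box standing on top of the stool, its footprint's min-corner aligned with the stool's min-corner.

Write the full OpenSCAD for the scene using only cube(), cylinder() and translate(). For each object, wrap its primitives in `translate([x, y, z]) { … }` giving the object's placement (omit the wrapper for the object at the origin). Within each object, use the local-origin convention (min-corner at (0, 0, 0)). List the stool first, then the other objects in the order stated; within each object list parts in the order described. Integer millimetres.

translate([0, 0, 375]) cube([285, 334, 40]);
translate([24, 24, 0]) cylinder(h = 375, r = 24);
translate([261, 24, 0]) cylinder(h = 375, r = 24);
translate([24, 310, 0]) cylinder(h = 375, r = 24);
translate([261, 310, 0]) cylinder(h = 375, r = 24);
translate([0, 0, 415]) {
  cube([208, 179, 14]);
  translate([0, 0, 14]) cube([208, 14, 168]);
  translate([0, 165, 14]) cube([208, 14, 168]);
  translate([0, 14, 14]) cube([14, 151, 168]);
  translate([194, 14, 14]) cube([14, 151, 168]);
}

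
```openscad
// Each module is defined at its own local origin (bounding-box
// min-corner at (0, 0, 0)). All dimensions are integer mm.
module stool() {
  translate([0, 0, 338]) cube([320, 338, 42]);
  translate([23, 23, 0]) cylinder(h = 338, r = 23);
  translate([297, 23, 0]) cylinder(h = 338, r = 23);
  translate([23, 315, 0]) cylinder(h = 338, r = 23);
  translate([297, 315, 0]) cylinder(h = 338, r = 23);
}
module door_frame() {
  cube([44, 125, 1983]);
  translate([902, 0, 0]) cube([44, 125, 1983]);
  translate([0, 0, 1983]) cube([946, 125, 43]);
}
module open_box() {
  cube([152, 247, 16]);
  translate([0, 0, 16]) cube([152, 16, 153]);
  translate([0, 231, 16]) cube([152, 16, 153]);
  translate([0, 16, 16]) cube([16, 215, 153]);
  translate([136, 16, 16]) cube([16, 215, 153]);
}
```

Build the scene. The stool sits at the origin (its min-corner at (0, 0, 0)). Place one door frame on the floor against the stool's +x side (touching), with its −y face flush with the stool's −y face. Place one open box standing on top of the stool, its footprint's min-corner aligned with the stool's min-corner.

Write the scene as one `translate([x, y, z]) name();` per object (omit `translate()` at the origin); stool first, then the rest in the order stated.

stool();
translate([320, 0, 0]) door_frame();
translate([0, 0, 380]) open_box();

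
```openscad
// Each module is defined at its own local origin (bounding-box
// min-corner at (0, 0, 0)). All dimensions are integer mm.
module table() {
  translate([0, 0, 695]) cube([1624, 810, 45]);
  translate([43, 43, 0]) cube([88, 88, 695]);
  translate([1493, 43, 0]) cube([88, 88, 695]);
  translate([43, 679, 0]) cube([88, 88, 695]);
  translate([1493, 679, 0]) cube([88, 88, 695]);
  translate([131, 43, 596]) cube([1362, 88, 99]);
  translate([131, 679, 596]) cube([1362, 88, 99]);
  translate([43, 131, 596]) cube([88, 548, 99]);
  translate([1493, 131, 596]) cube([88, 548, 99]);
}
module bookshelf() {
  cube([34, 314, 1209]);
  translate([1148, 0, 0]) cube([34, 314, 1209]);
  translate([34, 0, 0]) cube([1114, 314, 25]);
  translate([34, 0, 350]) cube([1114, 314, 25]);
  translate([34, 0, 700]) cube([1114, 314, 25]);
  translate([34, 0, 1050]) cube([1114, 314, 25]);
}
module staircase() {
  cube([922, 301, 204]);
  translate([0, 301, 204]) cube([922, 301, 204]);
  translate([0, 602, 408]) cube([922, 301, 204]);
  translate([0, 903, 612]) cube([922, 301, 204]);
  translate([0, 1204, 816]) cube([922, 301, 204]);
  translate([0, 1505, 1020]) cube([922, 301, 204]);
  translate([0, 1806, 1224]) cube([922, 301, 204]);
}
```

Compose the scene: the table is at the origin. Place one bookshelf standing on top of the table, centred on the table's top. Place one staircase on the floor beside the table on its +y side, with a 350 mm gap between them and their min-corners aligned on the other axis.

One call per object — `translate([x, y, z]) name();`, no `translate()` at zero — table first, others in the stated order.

table();
translate([221, 248, 740]) bookshelf();
translate([0, 1160, 0]) staircase();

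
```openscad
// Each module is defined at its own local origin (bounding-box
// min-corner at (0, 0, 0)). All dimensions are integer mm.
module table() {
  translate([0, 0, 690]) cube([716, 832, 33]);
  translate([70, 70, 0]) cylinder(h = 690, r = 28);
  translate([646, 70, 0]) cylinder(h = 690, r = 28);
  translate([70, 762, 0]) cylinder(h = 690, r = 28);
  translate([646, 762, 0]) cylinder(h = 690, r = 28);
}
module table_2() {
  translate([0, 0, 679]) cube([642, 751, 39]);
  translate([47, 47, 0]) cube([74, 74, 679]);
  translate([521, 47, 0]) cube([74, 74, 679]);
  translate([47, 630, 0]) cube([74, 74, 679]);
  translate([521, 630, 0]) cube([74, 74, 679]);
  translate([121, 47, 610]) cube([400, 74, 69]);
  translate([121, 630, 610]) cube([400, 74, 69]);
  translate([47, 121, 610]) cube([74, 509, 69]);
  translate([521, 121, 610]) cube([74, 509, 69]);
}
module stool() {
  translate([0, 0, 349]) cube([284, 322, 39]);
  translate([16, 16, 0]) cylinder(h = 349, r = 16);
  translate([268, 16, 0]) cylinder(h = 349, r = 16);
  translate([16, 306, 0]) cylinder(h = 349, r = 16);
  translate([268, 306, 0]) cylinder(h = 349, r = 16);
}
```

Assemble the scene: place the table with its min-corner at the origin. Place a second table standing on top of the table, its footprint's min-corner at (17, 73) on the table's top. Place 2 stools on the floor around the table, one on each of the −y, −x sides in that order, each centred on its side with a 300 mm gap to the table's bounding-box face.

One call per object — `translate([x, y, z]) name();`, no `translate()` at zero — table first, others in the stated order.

table();
translate([17, 73, 723]) table_2();
translate([216, -622, 0]) stool();
translate([-584, 255, 0]) stool();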